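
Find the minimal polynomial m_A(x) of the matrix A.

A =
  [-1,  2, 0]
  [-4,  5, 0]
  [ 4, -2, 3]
x^2 - 4*x + 3

The characteristic polynomial is χ_A(x) = (x - 3)^2*(x - 1), so the eigenvalues are known. The minimal polynomial is
  m_A(x) = Π_λ (x − λ)^{k_λ}
where k_λ is the size of the *largest* Jordan block for λ (equivalently, the smallest k with (A − λI)^k v = 0 for every generalised eigenvector v of λ).

  λ = 1: largest Jordan block has size 1, contributing (x − 1)
  λ = 3: largest Jordan block has size 1, contributing (x − 3)

So m_A(x) = (x - 3)*(x - 1) = x^2 - 4*x + 3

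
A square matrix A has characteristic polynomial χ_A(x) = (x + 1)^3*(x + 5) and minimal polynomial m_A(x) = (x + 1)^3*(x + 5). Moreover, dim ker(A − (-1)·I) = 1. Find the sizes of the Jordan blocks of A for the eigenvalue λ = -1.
Block sizes for λ = -1: [3]

Step 1 — from the characteristic polynomial, algebraic multiplicity of λ = -1 is 3. From dim ker(A − (-1)·I) = 1, there are exactly 1 Jordan blocks for λ = -1.
Step 2 — from the minimal polynomial, the factor (x + 1)^3 tells us the largest block for λ = -1 has size 3.
Step 3 — with total size 3, 1 blocks, and largest block 3, the block sizes (in nonincreasing order) are [3].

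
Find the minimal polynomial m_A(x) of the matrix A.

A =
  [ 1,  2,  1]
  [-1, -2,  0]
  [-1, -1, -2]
x^3 + 3*x^2 + 3*x + 1

The characteristic polynomial is χ_A(x) = (x + 1)^3, so the eigenvalues are known. The minimal polynomial is
  m_A(x) = Π_λ (x − λ)^{k_λ}
where k_λ is the size of the *largest* Jordan block for λ (equivalently, the smallest k with (A − λI)^k v = 0 for every generalised eigenvector v of λ).

  λ = -1: largest Jordan block has size 3, contributing (x + 1)^3

So m_A(x) = (x + 1)^3 = x^3 + 3*x^2 + 3*x + 1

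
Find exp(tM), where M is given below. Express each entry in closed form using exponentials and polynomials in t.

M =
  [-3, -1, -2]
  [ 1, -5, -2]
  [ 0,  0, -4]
e^{tM} =
  [t*exp(-4*t) + exp(-4*t), -t*exp(-4*t), -2*t*exp(-4*t)]
  [t*exp(-4*t), -t*exp(-4*t) + exp(-4*t), -2*t*exp(-4*t)]
  [0, 0, exp(-4*t)]

Strategy: write M = P · J · P⁻¹ where J is a Jordan canonical form, so e^{tM} = P · e^{tJ} · P⁻¹, and e^{tJ} can be computed block-by-block.

M has Jordan form
J =
  [-4,  1,  0]
  [ 0, -4,  0]
  [ 0,  0, -4]
(up to reordering of blocks).

Per-block formulas:
  For a 1×1 block at λ = -4: exp(t · [-4]) = [e^(-4t)].
  For a 2×2 Jordan block J_2(-4): exp(t · J_2(-4)) = e^(-4t)·(I + t·N), where N is the 2×2 nilpotent shift.

After assembling e^{tJ} and conjugating by P, we get:

e^{tM} =
  [t*exp(-4*t) + exp(-4*t), -t*exp(-4*t), -2*t*exp(-4*t)]
  [t*exp(-4*t), -t*exp(-4*t) + exp(-4*t), -2*t*exp(-4*t)]
  [0, 0, exp(-4*t)]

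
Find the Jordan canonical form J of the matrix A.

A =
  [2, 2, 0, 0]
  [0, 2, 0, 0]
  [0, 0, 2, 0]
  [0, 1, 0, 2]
J_2(2) ⊕ J_1(2) ⊕ J_1(2)

The characteristic polynomial is
  det(x·I − A) = x^4 - 8*x^3 + 24*x^2 - 32*x + 16 = (x - 2)^4

Eigenvalues and multiplicities (the geometric multiplicity of λ is n − rank(A − λI), which equals the number of Jordan blocks for λ):
  λ = 2: algebraic multiplicity = 4, geometric multiplicity = 3

Determining the block sizes for each eigenvalue:
  λ = 2: 3 blocks summing to 4 forces exactly one block of size 2 and the rest size 1 → block sizes [2, 1, 1]

Assembling the blocks gives a Jordan form
J =
  [2, 1, 0, 0]
  [0, 2, 0, 0]
  [0, 0, 2, 0]
  [0, 0, 0, 2]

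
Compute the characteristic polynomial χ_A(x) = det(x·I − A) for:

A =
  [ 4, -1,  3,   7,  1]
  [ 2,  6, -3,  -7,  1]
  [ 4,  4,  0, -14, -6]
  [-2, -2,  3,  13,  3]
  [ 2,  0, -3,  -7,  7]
x^5 - 30*x^4 + 360*x^3 - 2160*x^2 + 6480*x - 7776

Expanding det(x·I − A) (e.g. by cofactor expansion or by noting that A is similar to its Jordan form J, which has the same characteristic polynomial as A) gives
  χ_A(x) = x^5 - 30*x^4 + 360*x^3 - 2160*x^2 + 6480*x - 7776
which factors as (x - 6)^5. The eigenvalues (with algebraic multiplicities) are λ = 6 with multiplicity 5.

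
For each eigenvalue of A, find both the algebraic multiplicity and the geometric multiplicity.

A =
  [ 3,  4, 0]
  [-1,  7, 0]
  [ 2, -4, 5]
λ = 5: alg = 3, geom = 2

Step 1 — factor the characteristic polynomial to read off the algebraic multiplicities:
  χ_A(x) = (x - 5)^3

Step 2 — compute geometric multiplicities via the rank-nullity identity g(λ) = n − rank(A − λI):
  rank(A − (5)·I) = 1, so dim ker(A − (5)·I) = n − 1 = 2

Summary:
  λ = 5: algebraic multiplicity = 3, geometric multiplicity = 2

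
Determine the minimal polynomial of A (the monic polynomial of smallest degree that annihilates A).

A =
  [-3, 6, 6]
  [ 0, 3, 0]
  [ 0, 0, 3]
x^2 - 9

The characteristic polynomial is χ_A(x) = (x - 3)^2*(x + 3), so the eigenvalues are known. The minimal polynomial is
  m_A(x) = Π_λ (x − λ)^{k_λ}
where k_λ is the size of the *largest* Jordan block for λ (equivalently, the smallest k with (A − λI)^k v = 0 for every generalised eigenvector v of λ).

  λ = -3: largest Jordan block has size 1, contributing (x + 3)
  λ = 3: largest Jordan block has size 1, contributing (x − 3)

So m_A(x) = (x - 3)*(x + 3) = x^2 - 9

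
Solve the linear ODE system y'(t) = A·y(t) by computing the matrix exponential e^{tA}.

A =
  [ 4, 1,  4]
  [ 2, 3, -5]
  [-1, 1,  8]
e^{tA} =
  [-t^2*exp(5*t)/2 - t*exp(5*t) + exp(5*t), t^2*exp(5*t)/2 + t*exp(5*t), 3*t^2*exp(5*t)/2 + 4*t*exp(5*t)]
  [-t^2*exp(5*t)/2 + 2*t*exp(5*t), t^2*exp(5*t)/2 - 2*t*exp(5*t) + exp(5*t), 3*t^2*exp(5*t)/2 - 5*t*exp(5*t)]
  [-t*exp(5*t), t*exp(5*t), 3*t*exp(5*t) + exp(5*t)]

Strategy: write A = P · J · P⁻¹ where J is a Jordan canonical form, so e^{tA} = P · e^{tJ} · P⁻¹, and e^{tJ} can be computed block-by-block.

A has Jordan form
J =
  [5, 1, 0]
  [0, 5, 1]
  [0, 0, 5]
(up to reordering of blocks).

Per-block formulas:
  For a 3×3 Jordan block J_3(5): exp(t · J_3(5)) = e^(5t)·(I + t·N + (t^2/2)·N^2), where N is the 3×3 nilpotent shift.

After assembling e^{tJ} and conjugating by P, we get:

e^{tA} =
  [-t^2*exp(5*t)/2 - t*exp(5*t) + exp(5*t), t^2*exp(5*t)/2 + t*exp(5*t), 3*t^2*exp(5*t)/2 + 4*t*exp(5*t)]
  [-t^2*exp(5*t)/2 + 2*t*exp(5*t), t^2*exp(5*t)/2 - 2*t*exp(5*t) + exp(5*t), 3*t^2*exp(5*t)/2 - 5*t*exp(5*t)]
  [-t*exp(5*t), t*exp(5*t), 3*t*exp(5*t) + exp(5*t)]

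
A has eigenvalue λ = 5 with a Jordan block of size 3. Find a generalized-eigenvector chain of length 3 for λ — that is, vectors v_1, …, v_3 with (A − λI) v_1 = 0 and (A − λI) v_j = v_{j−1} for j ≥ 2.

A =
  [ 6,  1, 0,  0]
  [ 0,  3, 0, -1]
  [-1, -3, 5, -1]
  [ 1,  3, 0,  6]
A Jordan chain for λ = 5 of length 3:
v_1 = (1, -1, -2, 2)ᵀ
v_2 = (1, 0, -1, 1)ᵀ
v_3 = (1, 0, 0, 0)ᵀ

Let N = A − (5)·I. We want v_3 with N^3 v_3 = 0 but N^2 v_3 ≠ 0; then v_{j-1} := N · v_j for j = 3, …, 2.

Pick v_3 = (1, 0, 0, 0)ᵀ.
Then v_2 = N · v_3 = (1, 0, -1, 1)ᵀ.
Then v_1 = N · v_2 = (1, -1, -2, 2)ᵀ.

Sanity check: (A − (5)·I) v_1 = (0, 0, 0, 0)ᵀ = 0. ✓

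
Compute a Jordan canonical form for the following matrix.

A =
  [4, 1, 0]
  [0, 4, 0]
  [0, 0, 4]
J_2(4) ⊕ J_1(4)

The characteristic polynomial is
  det(x·I − A) = x^3 - 12*x^2 + 48*x - 64 = (x - 4)^3

Eigenvalues and multiplicities (the geometric multiplicity of λ is n − rank(A − λI), which equals the number of Jordan blocks for λ):
  λ = 4: algebraic multiplicity = 3, geometric multiplicity = 2

Determining the block sizes for each eigenvalue:
  λ = 4: 2 blocks summing to 3 forces exactly one block of size 2 and the rest size 1 → block sizes [2, 1]

Assembling the blocks gives a Jordan form
J =
  [4, 1, 0]
  [0, 4, 0]
  [0, 0, 4]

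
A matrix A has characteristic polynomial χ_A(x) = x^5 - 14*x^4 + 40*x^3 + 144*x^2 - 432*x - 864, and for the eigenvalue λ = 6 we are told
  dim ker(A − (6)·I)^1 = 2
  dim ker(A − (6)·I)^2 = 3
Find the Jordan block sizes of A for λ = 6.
Block sizes for λ = 6: [2, 1]

From the dimensions of kernels of powers, the number of Jordan blocks of size at least j is d_j − d_{j−1} where d_j = dim ker(N^j) (with d_0 = 0). Computing the differences gives [2, 1].
The number of blocks of size exactly k is (#blocks of size ≥ k) − (#blocks of size ≥ k + 1), so the partition is: 1 block(s) of size 1, 1 block(s) of size 2.
In nonincreasing order the block sizes are [2, 1].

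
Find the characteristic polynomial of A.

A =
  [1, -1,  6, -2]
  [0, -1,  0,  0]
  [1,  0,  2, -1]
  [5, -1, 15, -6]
x^4 + 4*x^3 + 6*x^2 + 4*x + 1

Expanding det(x·I − A) (e.g. by cofactor expansion or by noting that A is similar to its Jordan form J, which has the same characteristic polynomial as A) gives
  χ_A(x) = x^4 + 4*x^3 + 6*x^2 + 4*x + 1
which factors as (x + 1)^4. The eigenvalues (with algebraic multiplicities) are λ = -1 with multiplicity 4.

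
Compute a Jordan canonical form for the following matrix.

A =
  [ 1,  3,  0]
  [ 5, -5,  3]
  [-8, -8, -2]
J_3(-2)

The characteristic polynomial is
  det(x·I − A) = x^3 + 6*x^2 + 12*x + 8 = (x + 2)^3

Eigenvalues and multiplicities (the geometric multiplicity of λ is n − rank(A − λI), which equals the number of Jordan blocks for λ):
  λ = -2: algebraic multiplicity = 3, geometric multiplicity = 1

Determining the block sizes for each eigenvalue:
  λ = -2: one block (gm = 1), so the single block has size am = 3 → block sizes [3]

Assembling the blocks gives a Jordan form
J =
  [-2,  1,  0]
  [ 0, -2,  1]
  [ 0,  0, -2]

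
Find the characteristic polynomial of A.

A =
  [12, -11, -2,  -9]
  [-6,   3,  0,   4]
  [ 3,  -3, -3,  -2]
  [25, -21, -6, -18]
x^4 + 6*x^3 + 12*x^2 + 10*x + 3

Expanding det(x·I − A) (e.g. by cofactor expansion or by noting that A is similar to its Jordan form J, which has the same characteristic polynomial as A) gives
  χ_A(x) = x^4 + 6*x^3 + 12*x^2 + 10*x + 3
which factors as (x + 1)^3*(x + 3). The eigenvalues (with algebraic multiplicities) are λ = -3 with multiplicity 1, λ = -1 with multiplicity 3.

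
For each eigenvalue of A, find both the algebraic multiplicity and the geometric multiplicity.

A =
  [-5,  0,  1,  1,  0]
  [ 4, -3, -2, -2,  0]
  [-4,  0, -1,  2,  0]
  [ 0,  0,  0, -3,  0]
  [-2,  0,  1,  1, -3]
λ = -3: alg = 5, geom = 4

Step 1 — factor the characteristic polynomial to read off the algebraic multiplicities:
  χ_A(x) = (x + 3)^5

Step 2 — compute geometric multiplicities via the rank-nullity identity g(λ) = n − rank(A − λI):
  rank(A − (-3)·I) = 1, so dim ker(A − (-3)·I) = n − 1 = 4

Summary:
  λ = -3: algebraic multiplicity = 5, geometric multiplicity = 4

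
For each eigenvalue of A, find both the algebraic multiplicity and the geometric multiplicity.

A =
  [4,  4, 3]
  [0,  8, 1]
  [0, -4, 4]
λ = 4: alg = 1, geom = 1; λ = 6: alg = 2, geom = 1

Step 1 — factor the characteristic polynomial to read off the algebraic multiplicities:
  χ_A(x) = (x - 6)^2*(x - 4)

Step 2 — compute geometric multiplicities via the rank-nullity identity g(λ) = n − rank(A − λI):
  rank(A − (4)·I) = 2, so dim ker(A − (4)·I) = n − 2 = 1
  rank(A − (6)·I) = 2, so dim ker(A − (6)·I) = n − 2 = 1

Summary:
  λ = 4: algebraic multiplicity = 1, geometric multiplicity = 1
  λ = 6: algebraic multiplicity = 2, geometric multiplicity = 1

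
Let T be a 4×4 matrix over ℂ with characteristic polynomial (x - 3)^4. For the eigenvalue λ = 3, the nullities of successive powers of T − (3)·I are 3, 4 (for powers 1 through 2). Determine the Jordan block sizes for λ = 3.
Block sizes for λ = 3: [2, 1, 1]

From the dimensions of kernels of powers, the number of Jordan blocks of size at least j is d_j − d_{j−1} where d_j = dim ker(N^j) (with d_0 = 0). Computing the differences gives [3, 1].
The number of blocks of size exactly k is (#blocks of size ≥ k) − (#blocks of size ≥ k + 1), so the partition is: 2 block(s) of size 1, 1 block(s) of size 2.
In nonincreasing order the block sizes are [2, 1, 1].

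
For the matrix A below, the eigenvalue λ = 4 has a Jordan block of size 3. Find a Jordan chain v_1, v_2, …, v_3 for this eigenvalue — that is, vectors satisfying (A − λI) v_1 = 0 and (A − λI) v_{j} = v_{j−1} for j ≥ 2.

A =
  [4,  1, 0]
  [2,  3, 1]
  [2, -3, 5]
A Jordan chain for λ = 4 of length 3:
v_1 = (2, 0, -4)ᵀ
v_2 = (0, 2, 2)ᵀ
v_3 = (1, 0, 0)ᵀ

Let N = A − (4)·I. We want v_3 with N^3 v_3 = 0 but N^2 v_3 ≠ 0; then v_{j-1} := N · v_j for j = 3, …, 2.

Pick v_3 = (1, 0, 0)ᵀ.
Then v_2 = N · v_3 = (0, 2, 2)ᵀ.
Then v_1 = N · v_2 = (2, 0, -4)ᵀ.

Sanity check: (A − (4)·I) v_1 = (0, 0, 0)ᵀ = 0. ✓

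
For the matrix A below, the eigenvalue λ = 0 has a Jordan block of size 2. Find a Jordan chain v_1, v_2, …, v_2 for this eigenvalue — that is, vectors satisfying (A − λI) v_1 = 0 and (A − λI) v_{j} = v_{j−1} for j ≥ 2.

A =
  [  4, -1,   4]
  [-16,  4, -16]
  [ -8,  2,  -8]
A Jordan chain for λ = 0 of length 2:
v_1 = (4, -16, -8)ᵀ
v_2 = (1, 0, 0)ᵀ

Let N = A − (0)·I. We want v_2 with N^2 v_2 = 0 but N^1 v_2 ≠ 0; then v_{j-1} := N · v_j for j = 2, …, 2.

Pick v_2 = (1, 0, 0)ᵀ.
Then v_1 = N · v_2 = (4, -16, -8)ᵀ.

Sanity check: (A − (0)·I) v_1 = (0, 0, 0)ᵀ = 0. ✓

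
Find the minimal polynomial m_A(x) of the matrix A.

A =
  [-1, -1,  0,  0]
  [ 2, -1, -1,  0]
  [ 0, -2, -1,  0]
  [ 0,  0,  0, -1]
x^3 + 3*x^2 + 3*x + 1

The characteristic polynomial is χ_A(x) = (x + 1)^4, so the eigenvalues are known. The minimal polynomial is
  m_A(x) = Π_λ (x − λ)^{k_λ}
where k_λ is the size of the *largest* Jordan block for λ (equivalently, the smallest k with (A − λI)^k v = 0 for every generalised eigenvector v of λ).

  λ = -1: largest Jordan block has size 3, contributing (x + 1)^3

So m_A(x) = (x + 1)^3 = x^3 + 3*x^2 + 3*x + 1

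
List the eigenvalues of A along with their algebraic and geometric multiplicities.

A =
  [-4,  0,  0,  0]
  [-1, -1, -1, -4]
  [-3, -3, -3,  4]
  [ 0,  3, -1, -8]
λ = -4: alg = 4, geom = 2

Step 1 — factor the characteristic polynomial to read off the algebraic multiplicities:
  χ_A(x) = (x + 4)^4

Step 2 — compute geometric multiplicities via the rank-nullity identity g(λ) = n − rank(A − λI):
  rank(A − (-4)·I) = 2, so dim ker(A − (-4)·I) = n − 2 = 2

Summary:
  λ = -4: algebraic multiplicity = 4, geometric multiplicity = 2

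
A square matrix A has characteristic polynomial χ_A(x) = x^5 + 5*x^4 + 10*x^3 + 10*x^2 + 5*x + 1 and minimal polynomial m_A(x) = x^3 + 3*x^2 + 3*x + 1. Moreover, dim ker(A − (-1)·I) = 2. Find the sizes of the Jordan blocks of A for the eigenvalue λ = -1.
Block sizes for λ = -1: [3, 2]

Step 1 — from the characteristic polynomial, algebraic multiplicity of λ = -1 is 5. From dim ker(A − (-1)·I) = 2, there are exactly 2 Jordan blocks for λ = -1.
Step 2 — from the minimal polynomial, the factor (x + 1)^3 tells us the largest block for λ = -1 has size 3.
Step 3 — with total size 5, 2 blocks, and largest block 3, the block sizes (in nonincreasing order) are [3, 2].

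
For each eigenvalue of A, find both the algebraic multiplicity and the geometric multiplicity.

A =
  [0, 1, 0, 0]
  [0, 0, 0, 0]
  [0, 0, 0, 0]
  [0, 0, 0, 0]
λ = 0: alg = 4, geom = 3

Step 1 — factor the characteristic polynomial to read off the algebraic multiplicities:
  χ_A(x) = x^4

Step 2 — compute geometric multiplicities via the rank-nullity identity g(λ) = n − rank(A − λI):
  rank(A − (0)·I) = 1, so dim ker(A − (0)·I) = n − 1 = 3

Summary:
  λ = 0: algebraic multiplicity = 4, geometric multiplicity = 3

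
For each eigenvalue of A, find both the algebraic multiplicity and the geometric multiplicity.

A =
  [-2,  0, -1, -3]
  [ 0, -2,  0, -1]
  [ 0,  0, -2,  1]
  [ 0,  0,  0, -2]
λ = -2: alg = 4, geom = 2

Step 1 — factor the characteristic polynomial to read off the algebraic multiplicities:
  χ_A(x) = (x + 2)^4

Step 2 — compute geometric multiplicities via the rank-nullity identity g(λ) = n − rank(A − λI):
  rank(A − (-2)·I) = 2, so dim ker(A − (-2)·I) = n − 2 = 2

Summary:
  λ = -2: algebraic multiplicity = 4, geometric multiplicity = 2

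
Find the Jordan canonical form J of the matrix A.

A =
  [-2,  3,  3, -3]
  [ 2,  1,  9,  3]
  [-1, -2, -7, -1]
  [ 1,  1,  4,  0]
J_2(-2) ⊕ J_2(-2)

The characteristic polynomial is
  det(x·I − A) = x^4 + 8*x^3 + 24*x^2 + 32*x + 16 = (x + 2)^4

Eigenvalues and multiplicities (the geometric multiplicity of λ is n − rank(A − λI), which equals the number of Jordan blocks for λ):
  λ = -2: algebraic multiplicity = 4, geometric multiplicity = 2

Determining the block sizes for each eigenvalue:
  λ = -2: with am = 4 and gm = 2, the partition is not yet determined (e.g. several partitions of 4 into 2 parts exist). Let N = A − (-2)·I. Computing rank(N^1) = 2, rank(N^2) = 0; the number of blocks of size ≥ j is rank(N^{j−1}) − rank(N^j), giving [2, 2]. So we have 2 block(s) of size 2 → block sizes [2, 2]

Assembling the blocks gives a Jordan form
J =
  [-2,  1,  0,  0]
  [ 0, -2,  0,  0]
  [ 0,  0, -2,  1]
  [ 0,  0,  0, -2]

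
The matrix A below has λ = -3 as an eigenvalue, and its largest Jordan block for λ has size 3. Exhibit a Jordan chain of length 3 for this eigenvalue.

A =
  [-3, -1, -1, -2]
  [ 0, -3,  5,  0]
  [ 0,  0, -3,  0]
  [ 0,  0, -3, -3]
A Jordan chain for λ = -3 of length 3:
v_1 = (1, 0, 0, 0)ᵀ
v_2 = (-1, 5, 0, -3)ᵀ
v_3 = (0, 0, 1, 0)ᵀ

Let N = A − (-3)·I. We want v_3 with N^3 v_3 = 0 but N^2 v_3 ≠ 0; then v_{j-1} := N · v_j for j = 3, …, 2.

Pick v_3 = (0, 0, 1, 0)ᵀ.
Then v_2 = N · v_3 = (-1, 5, 0, -3)ᵀ.
Then v_1 = N · v_2 = (1, 0, 0, 0)ᵀ.

Sanity check: (A − (-3)·I) v_1 = (0, 0, 0, 0)ᵀ = 0. ✓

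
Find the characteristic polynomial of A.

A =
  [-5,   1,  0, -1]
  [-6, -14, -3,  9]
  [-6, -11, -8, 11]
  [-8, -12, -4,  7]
x^4 + 20*x^3 + 150*x^2 + 500*x + 625

Expanding det(x·I − A) (e.g. by cofactor expansion or by noting that A is similar to its Jordan form J, which has the same characteristic polynomial as A) gives
  χ_A(x) = x^4 + 20*x^3 + 150*x^2 + 500*x + 625
which factors as (x + 5)^4. The eigenvalues (with algebraic multiplicities) are λ = -5 with multiplicity 4.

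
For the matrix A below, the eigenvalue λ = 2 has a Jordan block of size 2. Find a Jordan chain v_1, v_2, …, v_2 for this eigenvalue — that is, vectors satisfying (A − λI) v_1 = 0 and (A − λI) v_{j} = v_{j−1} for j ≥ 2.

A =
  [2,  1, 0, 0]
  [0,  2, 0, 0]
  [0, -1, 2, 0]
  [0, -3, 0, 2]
A Jordan chain for λ = 2 of length 2:
v_1 = (1, 0, -1, -3)ᵀ
v_2 = (0, 1, 0, 0)ᵀ

Let N = A − (2)·I. We want v_2 with N^2 v_2 = 0 but N^1 v_2 ≠ 0; then v_{j-1} := N · v_j for j = 2, …, 2.

Pick v_2 = (0, 1, 0, 0)ᵀ.
Then v_1 = N · v_2 = (1, 0, -1, -3)ᵀ.

Sanity check: (A − (2)·I) v_1 = (0, 0, 0, 0)ᵀ = 0. ✓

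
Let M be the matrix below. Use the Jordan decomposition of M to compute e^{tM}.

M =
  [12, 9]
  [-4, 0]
e^{tM} =
  [6*t*exp(6*t) + exp(6*t), 9*t*exp(6*t)]
  [-4*t*exp(6*t), -6*t*exp(6*t) + exp(6*t)]

Strategy: write M = P · J · P⁻¹ where J is a Jordan canonical form, so e^{tM} = P · e^{tJ} · P⁻¹, and e^{tJ} can be computed block-by-block.

M has Jordan form
J =
  [6, 1]
  [0, 6]
(up to reordering of blocks).

Per-block formulas:
  For a 2×2 Jordan block J_2(6): exp(t · J_2(6)) = e^(6t)·(I + t·N), where N is the 2×2 nilpotent shift.

After assembling e^{tJ} and conjugating by P, we get:

e^{tM} =
  [6*t*exp(6*t) + exp(6*t), 9*t*exp(6*t)]
  [-4*t*exp(6*t), -6*t*exp(6*t) + exp(6*t)]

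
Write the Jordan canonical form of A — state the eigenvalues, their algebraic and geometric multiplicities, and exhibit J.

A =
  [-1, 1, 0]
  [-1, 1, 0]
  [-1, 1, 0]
J_2(0) ⊕ J_1(0)

The characteristic polynomial is
  det(x·I − A) = x^3

Eigenvalues and multiplicities (the geometric multiplicity of λ is n − rank(A − λI), which equals the number of Jordan blocks for λ):
  λ = 0: algebraic multiplicity = 3, geometric multiplicity = 2

Determining the block sizes for each eigenvalue:
  λ = 0: 2 blocks summing to 3 forces exactly one block of size 2 and the rest size 1 → block sizes [2, 1]

Assembling the blocks gives a Jordan form
J =
  [0, 1, 0]
  [0, 0, 0]
  [0, 0, 0]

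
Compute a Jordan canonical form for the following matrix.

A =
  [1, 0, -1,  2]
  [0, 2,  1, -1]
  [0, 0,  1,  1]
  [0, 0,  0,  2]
J_2(1) ⊕ J_1(2) ⊕ J_1(2)

The characteristic polynomial is
  det(x·I − A) = x^4 - 6*x^3 + 13*x^2 - 12*x + 4 = (x - 2)^2*(x - 1)^2

Eigenvalues and multiplicities (the geometric multiplicity of λ is n − rank(A − λI), which equals the number of Jordan blocks for λ):
  λ = 1: algebraic multiplicity = 2, geometric multiplicity = 1
  λ = 2: algebraic multiplicity = 2, geometric multiplicity = 2

Determining the block sizes for each eigenvalue:
  λ = 1: one block (gm = 1), so the single block has size am = 2 → block sizes [2]
  λ = 2: gm = am = 2, so every block has size 1 → block sizes [1, 1]

Assembling the blocks gives a Jordan form
J =
  [1, 1, 0, 0]
  [0, 1, 0, 0]
  [0, 0, 2, 0]
  [0, 0, 0, 2]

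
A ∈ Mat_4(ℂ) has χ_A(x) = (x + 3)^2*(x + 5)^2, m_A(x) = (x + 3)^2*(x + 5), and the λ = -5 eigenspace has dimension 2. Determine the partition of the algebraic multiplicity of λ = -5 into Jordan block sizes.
Block sizes for λ = -5: [1, 1]

Step 1 — from the characteristic polynomial, algebraic multiplicity of λ = -5 is 2. From dim ker(A − (-5)·I) = 2, there are exactly 2 Jordan blocks for λ = -5.
Step 2 — from the minimal polynomial, the factor (x + 5) tells us the largest block for λ = -5 has size 1.
Step 3 — with total size 2, 2 blocks, and largest block 1, the block sizes (in nonincreasing order) are [1, 1].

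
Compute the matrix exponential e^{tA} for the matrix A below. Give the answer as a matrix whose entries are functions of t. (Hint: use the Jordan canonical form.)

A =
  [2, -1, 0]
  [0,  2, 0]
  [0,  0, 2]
e^{tA} =
  [exp(2*t), -t*exp(2*t), 0]
  [0, exp(2*t), 0]
  [0, 0, exp(2*t)]

Strategy: write A = P · J · P⁻¹ where J is a Jordan canonical form, so e^{tA} = P · e^{tJ} · P⁻¹, and e^{tJ} can be computed block-by-block.

A has Jordan form
J =
  [2, 1, 0]
  [0, 2, 0]
  [0, 0, 2]
(up to reordering of blocks).

Per-block formulas:
  For a 2×2 Jordan block J_2(2): exp(t · J_2(2)) = e^(2t)·(I + t·N), where N is the 2×2 nilpotent shift.
  For a 1×1 block at λ = 2: exp(t · [2]) = [e^(2t)].

After assembling e^{tJ} and conjugating by P, we get:

e^{tA} =
  [exp(2*t), -t*exp(2*t), 0]
  [0, exp(2*t), 0]
  [0, 0, exp(2*t)]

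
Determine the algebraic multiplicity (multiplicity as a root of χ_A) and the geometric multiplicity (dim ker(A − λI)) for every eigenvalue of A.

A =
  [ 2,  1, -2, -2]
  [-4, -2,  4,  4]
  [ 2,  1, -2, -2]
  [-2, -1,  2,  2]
λ = 0: alg = 4, geom = 3

Step 1 — factor the characteristic polynomial to read off the algebraic multiplicities:
  χ_A(x) = x^4

Step 2 — compute geometric multiplicities via the rank-nullity identity g(λ) = n − rank(A − λI):
  rank(A − (0)·I) = 1, so dim ker(A − (0)·I) = n − 1 = 3

Summary:
  λ = 0: algebraic multiplicity = 4, geometric multiplicity = 3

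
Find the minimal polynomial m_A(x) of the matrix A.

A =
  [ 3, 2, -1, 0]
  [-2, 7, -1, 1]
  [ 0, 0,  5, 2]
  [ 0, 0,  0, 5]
x^2 - 10*x + 25

The characteristic polynomial is χ_A(x) = (x - 5)^4, so the eigenvalues are known. The minimal polynomial is
  m_A(x) = Π_λ (x − λ)^{k_λ}
where k_λ is the size of the *largest* Jordan block for λ (equivalently, the smallest k with (A − λI)^k v = 0 for every generalised eigenvector v of λ).

  λ = 5: largest Jordan block has size 2, contributing (x − 5)^2

So m_A(x) = (x - 5)^2 = x^2 - 10*x + 25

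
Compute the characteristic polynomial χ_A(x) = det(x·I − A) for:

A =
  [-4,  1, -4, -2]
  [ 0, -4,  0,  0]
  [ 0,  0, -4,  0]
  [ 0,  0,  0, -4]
x^4 + 16*x^3 + 96*x^2 + 256*x + 256

Expanding det(x·I − A) (e.g. by cofactor expansion or by noting that A is similar to its Jordan form J, which has the same characteristic polynomial as A) gives
  χ_A(x) = x^4 + 16*x^3 + 96*x^2 + 256*x + 256
which factors as (x + 4)^4. The eigenvalues (with algebraic multiplicities) are λ = -4 with multiplicity 4.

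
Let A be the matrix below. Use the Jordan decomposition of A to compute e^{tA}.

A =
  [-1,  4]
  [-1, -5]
e^{tA} =
  [2*t*exp(-3*t) + exp(-3*t), 4*t*exp(-3*t)]
  [-t*exp(-3*t), -2*t*exp(-3*t) + exp(-3*t)]

Strategy: write A = P · J · P⁻¹ where J is a Jordan canonical form, so e^{tA} = P · e^{tJ} · P⁻¹, and e^{tJ} can be computed block-by-block.

A has Jordan form
J =
  [-3,  1]
  [ 0, -3]
(up to reordering of blocks).

Per-block formulas:
  For a 2×2 Jordan block J_2(-3): exp(t · J_2(-3)) = e^(-3t)·(I + t·N), where N is the 2×2 nilpotent shift.

After assembling e^{tJ} and conjugating by P, we get:

e^{tA} =
  [2*t*exp(-3*t) + exp(-3*t), 4*t*exp(-3*t)]
  [-t*exp(-3*t), -2*t*exp(-3*t) + exp(-3*t)]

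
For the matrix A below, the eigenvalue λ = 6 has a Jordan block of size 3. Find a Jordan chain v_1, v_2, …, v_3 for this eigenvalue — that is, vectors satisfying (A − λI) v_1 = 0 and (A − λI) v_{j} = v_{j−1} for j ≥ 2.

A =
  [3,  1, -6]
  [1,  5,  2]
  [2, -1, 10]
A Jordan chain for λ = 6 of length 3:
v_1 = (-2, 0, 1)ᵀ
v_2 = (-3, 1, 2)ᵀ
v_3 = (1, 0, 0)ᵀ

Let N = A − (6)·I. We want v_3 with N^3 v_3 = 0 but N^2 v_3 ≠ 0; then v_{j-1} := N · v_j for j = 3, …, 2.

Pick v_3 = (1, 0, 0)ᵀ.
Then v_2 = N · v_3 = (-3, 1, 2)ᵀ.
Then v_1 = N · v_2 = (-2, 0, 1)ᵀ.

Sanity check: (A − (6)·I) v_1 = (0, 0, 0)ᵀ = 0. ✓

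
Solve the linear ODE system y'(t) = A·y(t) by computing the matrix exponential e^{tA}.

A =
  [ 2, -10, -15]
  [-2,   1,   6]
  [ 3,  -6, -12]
e^{tA} =
  [5*t*exp(-3*t) + exp(-3*t), -10*t*exp(-3*t), -15*t*exp(-3*t)]
  [-2*t*exp(-3*t), 4*t*exp(-3*t) + exp(-3*t), 6*t*exp(-3*t)]
  [3*t*exp(-3*t), -6*t*exp(-3*t), -9*t*exp(-3*t) + exp(-3*t)]

Strategy: write A = P · J · P⁻¹ where J is a Jordan canonical form, so e^{tA} = P · e^{tJ} · P⁻¹, and e^{tJ} can be computed block-by-block.

A has Jordan form
J =
  [-3,  1,  0]
  [ 0, -3,  0]
  [ 0,  0, -3]
(up to reordering of blocks).

Per-block formulas:
  For a 2×2 Jordan block J_2(-3): exp(t · J_2(-3)) = e^(-3t)·(I + t·N), where N is the 2×2 nilpotent shift.
  For a 1×1 block at λ = -3: exp(t · [-3]) = [e^(-3t)].

After assembling e^{tJ} and conjugating by P, we get:

e^{tA} =
  [5*t*exp(-3*t) + exp(-3*t), -10*t*exp(-3*t), -15*t*exp(-3*t)]
  [-2*t*exp(-3*t), 4*t*exp(-3*t) + exp(-3*t), 6*t*exp(-3*t)]
  [3*t*exp(-3*t), -6*t*exp(-3*t), -9*t*exp(-3*t) + exp(-3*t)]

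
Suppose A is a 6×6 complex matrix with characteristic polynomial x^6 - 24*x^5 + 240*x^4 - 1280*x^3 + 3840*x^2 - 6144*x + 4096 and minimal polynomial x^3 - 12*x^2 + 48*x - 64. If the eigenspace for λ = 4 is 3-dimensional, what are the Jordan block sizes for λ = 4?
Block sizes for λ = 4: [3, 2, 1]

Step 1 — from the characteristic polynomial, algebraic multiplicity of λ = 4 is 6. From dim ker(A − (4)·I) = 3, there are exactly 3 Jordan blocks for λ = 4.
Step 2 — from the minimal polynomial, the factor (x − 4)^3 tells us the largest block for λ = 4 has size 3.
Step 3 — with total size 6, 3 blocks, and largest block 3, the block sizes (in nonincreasing order) are [3, 2, 1].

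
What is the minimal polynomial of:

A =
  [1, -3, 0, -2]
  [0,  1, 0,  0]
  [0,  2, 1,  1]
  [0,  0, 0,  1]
x^2 - 2*x + 1

The characteristic polynomial is χ_A(x) = (x - 1)^4, so the eigenvalues are known. The minimal polynomial is
  m_A(x) = Π_λ (x − λ)^{k_λ}
where k_λ is the size of the *largest* Jordan block for λ (equivalently, the smallest k with (A − λI)^k v = 0 for every generalised eigenvector v of λ).

  λ = 1: largest Jordan block has size 2, contributing (x − 1)^2

So m_A(x) = (x - 1)^2 = x^2 - 2*x + 1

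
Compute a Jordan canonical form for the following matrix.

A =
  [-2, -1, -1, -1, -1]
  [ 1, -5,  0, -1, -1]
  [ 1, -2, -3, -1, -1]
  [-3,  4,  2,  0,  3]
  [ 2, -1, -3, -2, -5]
J_2(-3) ⊕ J_2(-3) ⊕ J_1(-3)

The characteristic polynomial is
  det(x·I − A) = x^5 + 15*x^4 + 90*x^3 + 270*x^2 + 405*x + 243 = (x + 3)^5

Eigenvalues and multiplicities (the geometric multiplicity of λ is n − rank(A − λI), which equals the number of Jordan blocks for λ):
  λ = -3: algebraic multiplicity = 5, geometric multiplicity = 3

Determining the block sizes for each eigenvalue:
  λ = -3: with am = 5 and gm = 3, the partition is not yet determined (e.g. several partitions of 5 into 3 parts exist). Let N = A − (-3)·I. Computing rank(N^1) = 2, rank(N^2) = 0; the number of blocks of size ≥ j is rank(N^{j−1}) − rank(N^j), giving [3, 2]. So we have 2 block(s) of size 2, 1 block(s) of size 1 → block sizes [2, 2, 1]

Assembling the blocks gives a Jordan form
J =
  [-3,  1,  0,  0,  0]
  [ 0, -3,  0,  0,  0]
  [ 0,  0, -3,  1,  0]
  [ 0,  0,  0, -3,  0]
  [ 0,  0,  0,  0, -3]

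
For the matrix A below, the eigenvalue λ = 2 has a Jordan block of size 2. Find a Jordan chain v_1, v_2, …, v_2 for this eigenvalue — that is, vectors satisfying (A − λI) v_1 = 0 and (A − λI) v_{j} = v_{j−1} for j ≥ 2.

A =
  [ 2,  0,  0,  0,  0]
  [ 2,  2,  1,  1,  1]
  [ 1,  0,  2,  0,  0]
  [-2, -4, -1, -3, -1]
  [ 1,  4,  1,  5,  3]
A Jordan chain for λ = 2 of length 2:
v_1 = (0, 2, 1, -2, 1)ᵀ
v_2 = (1, 0, 0, 0, 0)ᵀ

Let N = A − (2)·I. We want v_2 with N^2 v_2 = 0 but N^1 v_2 ≠ 0; then v_{j-1} := N · v_j for j = 2, …, 2.

Pick v_2 = (1, 0, 0, 0, 0)ᵀ.
Then v_1 = N · v_2 = (0, 2, 1, -2, 1)ᵀ.

Sanity check: (A − (2)·I) v_1 = (0, 0, 0, 0, 0)ᵀ = 0. ✓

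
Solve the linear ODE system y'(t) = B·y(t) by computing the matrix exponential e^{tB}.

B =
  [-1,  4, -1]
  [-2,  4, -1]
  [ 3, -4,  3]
e^{tB} =
  [-t^2*exp(2*t) - 3*t*exp(2*t) + exp(2*t), 4*t*exp(2*t), -t^2*exp(2*t) - t*exp(2*t)]
  [-t^2*exp(2*t)/2 - 2*t*exp(2*t), 2*t*exp(2*t) + exp(2*t), -t^2*exp(2*t)/2 - t*exp(2*t)]
  [t^2*exp(2*t) + 3*t*exp(2*t), -4*t*exp(2*t), t^2*exp(2*t) + t*exp(2*t) + exp(2*t)]

Strategy: write B = P · J · P⁻¹ where J is a Jordan canonical form, so e^{tB} = P · e^{tJ} · P⁻¹, and e^{tJ} can be computed block-by-block.

B has Jordan form
J =
  [2, 1, 0]
  [0, 2, 1]
  [0, 0, 2]
(up to reordering of blocks).

Per-block formulas:
  For a 3×3 Jordan block J_3(2): exp(t · J_3(2)) = e^(2t)·(I + t·N + (t^2/2)·N^2), where N is the 3×3 nilpotent shift.

After assembling e^{tJ} and conjugating by P, we get:

e^{tB} =
  [-t^2*exp(2*t) - 3*t*exp(2*t) + exp(2*t), 4*t*exp(2*t), -t^2*exp(2*t) - t*exp(2*t)]
  [-t^2*exp(2*t)/2 - 2*t*exp(2*t), 2*t*exp(2*t) + exp(2*t), -t^2*exp(2*t)/2 - t*exp(2*t)]
  [t^2*exp(2*t) + 3*t*exp(2*t), -4*t*exp(2*t), t^2*exp(2*t) + t*exp(2*t) + exp(2*t)]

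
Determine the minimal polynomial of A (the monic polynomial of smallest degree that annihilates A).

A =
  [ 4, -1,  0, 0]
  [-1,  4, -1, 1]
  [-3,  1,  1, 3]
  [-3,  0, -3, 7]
x^3 - 12*x^2 + 48*x - 64

The characteristic polynomial is χ_A(x) = (x - 4)^4, so the eigenvalues are known. The minimal polynomial is
  m_A(x) = Π_λ (x − λ)^{k_λ}
where k_λ is the size of the *largest* Jordan block for λ (equivalently, the smallest k with (A − λI)^k v = 0 for every generalised eigenvector v of λ).

  λ = 4: largest Jordan block has size 3, contributing (x − 4)^3

So m_A(x) = (x - 4)^3 = x^3 - 12*x^2 + 48*x - 64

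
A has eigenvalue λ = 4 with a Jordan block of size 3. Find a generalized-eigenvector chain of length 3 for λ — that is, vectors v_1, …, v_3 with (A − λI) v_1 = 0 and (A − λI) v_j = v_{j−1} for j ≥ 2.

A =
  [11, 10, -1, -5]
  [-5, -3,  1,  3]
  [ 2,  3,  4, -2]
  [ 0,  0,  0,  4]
A Jordan chain for λ = 4 of length 3:
v_1 = (-3, 2, -1, 0)ᵀ
v_2 = (7, -5, 2, 0)ᵀ
v_3 = (1, 0, 0, 0)ᵀ

Let N = A − (4)·I. We want v_3 with N^3 v_3 = 0 but N^2 v_3 ≠ 0; then v_{j-1} := N · v_j for j = 3, …, 2.

Pick v_3 = (1, 0, 0, 0)ᵀ.
Then v_2 = N · v_3 = (7, -5, 2, 0)ᵀ.
Then v_1 = N · v_2 = (-3, 2, -1, 0)ᵀ.

Sanity check: (A − (4)·I) v_1 = (0, 0, 0, 0)ᵀ = 0. ✓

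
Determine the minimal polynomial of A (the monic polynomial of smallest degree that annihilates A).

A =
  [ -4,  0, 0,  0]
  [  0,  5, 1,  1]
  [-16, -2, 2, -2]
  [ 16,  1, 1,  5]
x^3 - 4*x^2 - 16*x + 64

The characteristic polynomial is χ_A(x) = (x - 4)^3*(x + 4), so the eigenvalues are known. The minimal polynomial is
  m_A(x) = Π_λ (x − λ)^{k_λ}
where k_λ is the size of the *largest* Jordan block for λ (equivalently, the smallest k with (A − λI)^k v = 0 for every generalised eigenvector v of λ).

  λ = -4: largest Jordan block has size 1, contributing (x + 4)
  λ = 4: largest Jordan block has size 2, contributing (x − 4)^2

So m_A(x) = (x - 4)^2*(x + 4) = x^3 - 4*x^2 - 16*x + 64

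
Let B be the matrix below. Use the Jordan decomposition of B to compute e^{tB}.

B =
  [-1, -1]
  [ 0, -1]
e^{tB} =
  [exp(-t), -t*exp(-t)]
  [0, exp(-t)]

Strategy: write B = P · J · P⁻¹ where J is a Jordan canonical form, so e^{tB} = P · e^{tJ} · P⁻¹, and e^{tJ} can be computed block-by-block.

B has Jordan form
J =
  [-1,  1]
  [ 0, -1]
(up to reordering of blocks).

Per-block formulas:
  For a 2×2 Jordan block J_2(-1): exp(t · J_2(-1)) = e^(-1t)·(I + t·N), where N is the 2×2 nilpotent shift.

After assembling e^{tJ} and conjugating by P, we get:

e^{tB} =
  [exp(-t), -t*exp(-t)]
  [0, exp(-t)]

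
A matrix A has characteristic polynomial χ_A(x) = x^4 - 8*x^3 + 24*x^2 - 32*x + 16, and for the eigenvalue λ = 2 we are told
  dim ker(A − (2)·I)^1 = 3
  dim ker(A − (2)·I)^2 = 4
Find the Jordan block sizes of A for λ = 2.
Block sizes for λ = 2: [2, 1, 1]

From the dimensions of kernels of powers, the number of Jordan blocks of size at least j is d_j − d_{j−1} where d_j = dim ker(N^j) (with d_0 = 0). Computing the differences gives [3, 1].
The number of blocks of size exactly k is (#blocks of size ≥ k) − (#blocks of size ≥ k + 1), so the partition is: 2 block(s) of size 1, 1 block(s) of size 2.
In nonincreasing order the block sizes are [2, 1, 1].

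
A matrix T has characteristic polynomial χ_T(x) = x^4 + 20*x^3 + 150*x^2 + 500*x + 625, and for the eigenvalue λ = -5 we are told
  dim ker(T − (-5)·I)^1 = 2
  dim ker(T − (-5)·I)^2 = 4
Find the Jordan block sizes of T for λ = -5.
Block sizes for λ = -5: [2, 2]

From the dimensions of kernels of powers, the number of Jordan blocks of size at least j is d_j − d_{j−1} where d_j = dim ker(N^j) (with d_0 = 0). Computing the differences gives [2, 2].
The number of blocks of size exactly k is (#blocks of size ≥ k) − (#blocks of size ≥ k + 1), so the partition is: 2 block(s) of size 2.
In nonincreasing order the block sizes are [2, 2].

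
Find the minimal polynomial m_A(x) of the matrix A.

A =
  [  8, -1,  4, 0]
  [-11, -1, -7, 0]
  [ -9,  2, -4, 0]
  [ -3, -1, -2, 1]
x^3 - 3*x^2 + 3*x - 1

The characteristic polynomial is χ_A(x) = (x - 1)^4, so the eigenvalues are known. The minimal polynomial is
  m_A(x) = Π_λ (x − λ)^{k_λ}
where k_λ is the size of the *largest* Jordan block for λ (equivalently, the smallest k with (A − λI)^k v = 0 for every generalised eigenvector v of λ).

  λ = 1: largest Jordan block has size 3, contributing (x − 1)^3

So m_A(x) = (x - 1)^3 = x^3 - 3*x^2 + 3*x - 1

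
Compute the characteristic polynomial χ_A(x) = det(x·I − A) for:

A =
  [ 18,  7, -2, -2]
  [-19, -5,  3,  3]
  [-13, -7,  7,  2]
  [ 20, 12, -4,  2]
x^4 - 22*x^3 + 181*x^2 - 660*x + 900

Expanding det(x·I − A) (e.g. by cofactor expansion or by noting that A is similar to its Jordan form J, which has the same characteristic polynomial as A) gives
  χ_A(x) = x^4 - 22*x^3 + 181*x^2 - 660*x + 900
which factors as (x - 6)^2*(x - 5)^2. The eigenvalues (with algebraic multiplicities) are λ = 5 with multiplicity 2, λ = 6 with multiplicity 2.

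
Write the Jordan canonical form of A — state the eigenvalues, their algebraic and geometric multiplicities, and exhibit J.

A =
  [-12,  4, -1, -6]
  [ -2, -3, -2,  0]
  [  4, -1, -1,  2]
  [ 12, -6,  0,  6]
J_2(-3) ⊕ J_1(-2) ⊕ J_1(-2)

The characteristic polynomial is
  det(x·I − A) = x^4 + 10*x^3 + 37*x^2 + 60*x + 36 = (x + 2)^2*(x + 3)^2

Eigenvalues and multiplicities (the geometric multiplicity of λ is n − rank(A − λI), which equals the number of Jordan blocks for λ):
  λ = -3: algebraic multiplicity = 2, geometric multiplicity = 1
  λ = -2: algebraic multiplicity = 2, geometric multiplicity = 2

Determining the block sizes for each eigenvalue:
  λ = -3: one block (gm = 1), so the single block has size am = 2 → block sizes [2]
  λ = -2: gm = am = 2, so every block has size 1 → block sizes [1, 1]

Assembling the blocks gives a Jordan form
J =
  [-3,  1,  0,  0]
  [ 0, -3,  0,  0]
  [ 0,  0, -2,  0]
  [ 0,  0,  0, -2]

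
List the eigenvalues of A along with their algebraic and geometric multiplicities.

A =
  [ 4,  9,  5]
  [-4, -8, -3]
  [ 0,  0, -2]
λ = -2: alg = 3, geom = 1

Step 1 — factor the characteristic polynomial to read off the algebraic multiplicities:
  χ_A(x) = (x + 2)^3

Step 2 — compute geometric multiplicities via the rank-nullity identity g(λ) = n − rank(A − λI):
  rank(A − (-2)·I) = 2, so dim ker(A − (-2)·I) = n − 2 = 1

Summary:
  λ = -2: algebraic multiplicity = 3, geometric multiplicity = 1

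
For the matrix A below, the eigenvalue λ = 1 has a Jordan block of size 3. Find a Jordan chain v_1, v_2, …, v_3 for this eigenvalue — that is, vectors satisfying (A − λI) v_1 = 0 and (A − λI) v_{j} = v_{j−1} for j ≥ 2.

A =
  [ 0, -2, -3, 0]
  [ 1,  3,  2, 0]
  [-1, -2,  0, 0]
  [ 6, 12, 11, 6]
A Jordan chain for λ = 1 of length 3:
v_1 = (2, -1, 0, 0)ᵀ
v_2 = (1, 0, -1, 1)ᵀ
v_3 = (2, 0, -1, 0)ᵀ

Let N = A − (1)·I. We want v_3 with N^3 v_3 = 0 but N^2 v_3 ≠ 0; then v_{j-1} := N · v_j for j = 3, …, 2.

Pick v_3 = (2, 0, -1, 0)ᵀ.
Then v_2 = N · v_3 = (1, 0, -1, 1)ᵀ.
Then v_1 = N · v_2 = (2, -1, 0, 0)ᵀ.

Sanity check: (A − (1)·I) v_1 = (0, 0, 0, 0)ᵀ = 0. ✓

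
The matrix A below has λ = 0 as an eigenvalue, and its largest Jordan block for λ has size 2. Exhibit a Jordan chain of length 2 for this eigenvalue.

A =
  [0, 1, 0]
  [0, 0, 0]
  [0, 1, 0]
A Jordan chain for λ = 0 of length 2:
v_1 = (1, 0, 1)ᵀ
v_2 = (0, 1, 0)ᵀ

Let N = A − (0)·I. We want v_2 with N^2 v_2 = 0 but N^1 v_2 ≠ 0; then v_{j-1} := N · v_j for j = 2, …, 2.

Pick v_2 = (0, 1, 0)ᵀ.
Then v_1 = N · v_2 = (1, 0, 1)ᵀ.

Sanity check: (A − (0)·I) v_1 = (0, 0, 0)ᵀ = 0. ✓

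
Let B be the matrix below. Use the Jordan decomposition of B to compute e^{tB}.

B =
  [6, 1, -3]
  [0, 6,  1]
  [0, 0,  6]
e^{tB} =
  [exp(6*t), t*exp(6*t), t^2*exp(6*t)/2 - 3*t*exp(6*t)]
  [0, exp(6*t), t*exp(6*t)]
  [0, 0, exp(6*t)]

Strategy: write B = P · J · P⁻¹ where J is a Jordan canonical form, so e^{tB} = P · e^{tJ} · P⁻¹, and e^{tJ} can be computed block-by-block.

B has Jordan form
J =
  [6, 1, 0]
  [0, 6, 1]
  [0, 0, 6]
(up to reordering of blocks).

Per-block formulas:
  For a 3×3 Jordan block J_3(6): exp(t · J_3(6)) = e^(6t)·(I + t·N + (t^2/2)·N^2), where N is the 3×3 nilpotent shift.

After assembling e^{tJ} and conjugating by P, we get:

e^{tB} =
  [exp(6*t), t*exp(6*t), t^2*exp(6*t)/2 - 3*t*exp(6*t)]
  [0, exp(6*t), t*exp(6*t)]
  [0, 0, exp(6*t)]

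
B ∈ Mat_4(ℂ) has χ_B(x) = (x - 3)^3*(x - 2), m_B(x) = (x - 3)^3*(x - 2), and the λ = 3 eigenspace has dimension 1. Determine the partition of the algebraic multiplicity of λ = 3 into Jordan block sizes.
Block sizes for λ = 3: [3]

Step 1 — from the characteristic polynomial, algebraic multiplicity of λ = 3 is 3. From dim ker(B − (3)·I) = 1, there are exactly 1 Jordan blocks for λ = 3.
Step 2 — from the minimal polynomial, the factor (x − 3)^3 tells us the largest block for λ = 3 has size 3.
Step 3 — with total size 3, 1 blocks, and largest block 3, the block sizes (in nonincreasing order) are [3].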